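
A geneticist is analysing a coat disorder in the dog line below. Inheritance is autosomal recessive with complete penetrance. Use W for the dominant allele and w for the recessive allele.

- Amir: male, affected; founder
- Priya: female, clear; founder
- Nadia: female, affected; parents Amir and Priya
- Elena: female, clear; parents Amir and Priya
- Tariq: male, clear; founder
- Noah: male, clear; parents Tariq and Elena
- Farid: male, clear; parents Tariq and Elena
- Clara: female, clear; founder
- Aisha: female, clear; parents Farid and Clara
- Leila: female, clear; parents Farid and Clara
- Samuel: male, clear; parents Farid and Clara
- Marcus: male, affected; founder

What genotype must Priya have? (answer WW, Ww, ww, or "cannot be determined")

Ww

From phenotype alone, Priya is WW or Ww.
Priya is clear so carries W and passed w to Nadia (ww), so Priya is Ww.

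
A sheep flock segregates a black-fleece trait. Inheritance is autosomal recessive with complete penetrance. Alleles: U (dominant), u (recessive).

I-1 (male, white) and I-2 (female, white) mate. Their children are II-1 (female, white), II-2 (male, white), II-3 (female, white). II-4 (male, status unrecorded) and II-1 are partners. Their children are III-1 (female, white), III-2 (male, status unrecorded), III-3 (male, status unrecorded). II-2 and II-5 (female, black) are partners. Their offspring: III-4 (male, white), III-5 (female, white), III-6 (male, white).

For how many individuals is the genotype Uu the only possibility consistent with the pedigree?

Obligate heterozygotes: III-4 is white so carries U and received u from II-5 (uu), so III-4 is Uu; III-5 is white so carries U and received u from II-5 (uu), so III-5 is Uu; III-6 is white so carries U and received u from II-5 (uu), so III-6 is Uu.
Every other individual is either homozygous by phenotype or has at least one consistent homozygous assignment, so the count is 3.

3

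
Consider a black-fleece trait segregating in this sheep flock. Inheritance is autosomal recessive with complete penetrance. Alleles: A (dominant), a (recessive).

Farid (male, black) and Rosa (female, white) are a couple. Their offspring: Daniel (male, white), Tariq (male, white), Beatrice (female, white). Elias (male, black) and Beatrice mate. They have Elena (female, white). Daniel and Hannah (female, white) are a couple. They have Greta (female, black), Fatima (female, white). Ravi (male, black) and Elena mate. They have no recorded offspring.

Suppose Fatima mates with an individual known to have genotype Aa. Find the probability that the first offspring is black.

1/6

Daniel is white so carries A and received a from Farid (aa), so Daniel is Aa.
Hannah is white so carries A and passed a to Greta (aa), so Hannah is Aa.
Fatima is a white offspring of Daniel (Aa) × Hannah (Aa), whose cross gives 1/4 AA : 1/2 Aa : 1/4 aa; conditioning on being white, Fatima is AA with probability 1/3, Aa with probability 2/3.
Summing over parental genotype combinations, P(offspring is black) = 2/3·1/4 = 1/6.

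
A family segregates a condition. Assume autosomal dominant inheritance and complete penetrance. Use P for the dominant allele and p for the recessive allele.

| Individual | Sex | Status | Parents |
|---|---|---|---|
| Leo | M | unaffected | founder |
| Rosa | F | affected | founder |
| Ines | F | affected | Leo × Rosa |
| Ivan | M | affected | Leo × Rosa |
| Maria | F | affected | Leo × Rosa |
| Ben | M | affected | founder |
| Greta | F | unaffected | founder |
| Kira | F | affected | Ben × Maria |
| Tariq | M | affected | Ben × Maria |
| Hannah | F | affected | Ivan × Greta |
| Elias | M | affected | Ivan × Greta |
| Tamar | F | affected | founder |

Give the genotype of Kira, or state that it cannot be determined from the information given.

cannot be determined

Kira's phenotype allows PP or Pp, and no parent or child forces a single allele at both positions; consistent genotype assignments exist with Kira as PP or Pp.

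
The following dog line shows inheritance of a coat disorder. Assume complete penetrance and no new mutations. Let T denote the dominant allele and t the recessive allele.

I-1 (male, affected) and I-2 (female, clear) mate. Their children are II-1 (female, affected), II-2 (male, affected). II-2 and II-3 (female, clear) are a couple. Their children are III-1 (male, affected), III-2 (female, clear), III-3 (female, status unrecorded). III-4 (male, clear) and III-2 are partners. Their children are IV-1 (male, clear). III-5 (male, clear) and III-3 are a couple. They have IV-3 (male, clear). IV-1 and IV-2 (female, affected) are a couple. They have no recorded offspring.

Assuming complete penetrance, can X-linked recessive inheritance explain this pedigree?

Yes

A consistent assignment under X-linked recessive exists: I-1 X^t Y, I-2 X^T X^t, II-1 X^t X^t, II-2 X^t Y, II-3 X^T X^t, III-1 X^t Y, III-2 X^T X^t, III-3 X^T X^t, III-4 X^T Y, III-5 X^T Y, IV-1 X^T Y, IV-2 X^t X^t, IV-3 X^T Y.
In this assignment every recorded phenotype matches its genotype and every non-founder's genotype is obtainable from its parents' genotypes, so the pedigree is consistent.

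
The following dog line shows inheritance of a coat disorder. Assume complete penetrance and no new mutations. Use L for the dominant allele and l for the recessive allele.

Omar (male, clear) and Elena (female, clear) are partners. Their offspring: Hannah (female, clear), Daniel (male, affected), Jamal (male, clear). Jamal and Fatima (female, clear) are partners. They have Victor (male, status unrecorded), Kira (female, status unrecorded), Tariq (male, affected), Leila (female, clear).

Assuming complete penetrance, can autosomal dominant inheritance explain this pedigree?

Under autosomal dominant, Daniel (affected, male) cannot arise from Omar (clear) × Elena (clear).

No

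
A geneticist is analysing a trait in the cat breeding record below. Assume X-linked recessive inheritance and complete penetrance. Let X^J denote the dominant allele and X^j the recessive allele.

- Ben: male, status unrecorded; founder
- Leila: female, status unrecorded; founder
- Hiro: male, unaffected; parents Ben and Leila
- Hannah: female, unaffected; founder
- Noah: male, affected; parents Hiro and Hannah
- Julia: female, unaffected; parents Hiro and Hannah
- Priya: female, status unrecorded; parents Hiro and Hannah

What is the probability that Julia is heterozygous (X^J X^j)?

Hiro is unaffected, so Hiro is X^J Y.
Hannah is unaffected so carries J and passed j to Noah (X^j Y), so Hannah is X^J X^j.
Their cross gives offspring ratios 1/2 X^J X^J : 1/2 X^J X^j. Conditioning on Julia being unaffected, P(X^J X^j) = 1/2 / 1 = 1/2.

1/2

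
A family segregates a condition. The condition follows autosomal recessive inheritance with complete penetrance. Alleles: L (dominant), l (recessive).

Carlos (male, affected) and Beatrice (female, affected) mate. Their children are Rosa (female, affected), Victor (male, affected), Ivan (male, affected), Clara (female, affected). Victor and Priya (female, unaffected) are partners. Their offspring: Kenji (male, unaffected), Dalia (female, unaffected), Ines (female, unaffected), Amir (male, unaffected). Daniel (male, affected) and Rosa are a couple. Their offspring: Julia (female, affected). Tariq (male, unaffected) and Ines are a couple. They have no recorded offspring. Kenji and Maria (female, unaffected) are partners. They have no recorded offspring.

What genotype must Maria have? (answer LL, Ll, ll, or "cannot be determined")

cannot be determined

Maria's phenotype allows LL or Ll, and no parent or child forces a single allele at both positions; consistent genotype assignments exist with Maria as LL or Ll.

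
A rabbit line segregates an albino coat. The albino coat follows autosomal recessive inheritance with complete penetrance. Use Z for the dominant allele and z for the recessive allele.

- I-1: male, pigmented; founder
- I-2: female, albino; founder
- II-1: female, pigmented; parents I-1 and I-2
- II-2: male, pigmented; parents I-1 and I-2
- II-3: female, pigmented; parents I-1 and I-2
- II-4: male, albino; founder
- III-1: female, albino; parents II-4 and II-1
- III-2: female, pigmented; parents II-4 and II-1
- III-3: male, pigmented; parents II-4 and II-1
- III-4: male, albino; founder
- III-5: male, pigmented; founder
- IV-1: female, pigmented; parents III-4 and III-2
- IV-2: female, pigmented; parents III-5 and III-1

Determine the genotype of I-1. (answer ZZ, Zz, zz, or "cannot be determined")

I-1's phenotype allows ZZ or Zz, and no parent or child forces a single allele at both positions; consistent genotype assignments exist with I-1 as ZZ or Zz.

cannot be determined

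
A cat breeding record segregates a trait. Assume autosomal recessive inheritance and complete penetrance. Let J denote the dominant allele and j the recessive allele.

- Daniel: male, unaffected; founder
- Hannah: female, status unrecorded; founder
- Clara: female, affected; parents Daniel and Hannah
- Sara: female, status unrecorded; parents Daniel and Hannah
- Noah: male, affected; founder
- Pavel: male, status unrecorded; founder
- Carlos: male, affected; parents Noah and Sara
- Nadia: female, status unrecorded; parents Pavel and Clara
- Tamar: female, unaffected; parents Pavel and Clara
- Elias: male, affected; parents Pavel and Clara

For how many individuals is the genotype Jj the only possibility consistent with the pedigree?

Obligate heterozygotes: Daniel is unaffected so carries J and passed j to Clara (jj), so Daniel is Jj; Pavel passed J to Tamar (Jj, whose j came from Clara) and passed j to Elias (jj), so Pavel is Jj; Tamar is unaffected so carries J and received j from Clara (jj), so Tamar is Jj.
Every other individual is either homozygous by phenotype or has at least one consistent homozygous assignment, so the count is 3.

3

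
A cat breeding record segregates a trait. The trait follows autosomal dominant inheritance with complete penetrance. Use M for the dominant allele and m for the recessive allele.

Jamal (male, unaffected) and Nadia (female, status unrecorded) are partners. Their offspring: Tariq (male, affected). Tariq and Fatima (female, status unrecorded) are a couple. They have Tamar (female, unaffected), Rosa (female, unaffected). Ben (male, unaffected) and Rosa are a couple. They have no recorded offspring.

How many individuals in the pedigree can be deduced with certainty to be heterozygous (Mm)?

Obligate heterozygotes: Tariq is affected so carries M and received m from Jamal (mm), so Tariq is Mm.
Every other individual is either homozygous by phenotype or has at least one consistent homozygous assignment, so the count is 1.

1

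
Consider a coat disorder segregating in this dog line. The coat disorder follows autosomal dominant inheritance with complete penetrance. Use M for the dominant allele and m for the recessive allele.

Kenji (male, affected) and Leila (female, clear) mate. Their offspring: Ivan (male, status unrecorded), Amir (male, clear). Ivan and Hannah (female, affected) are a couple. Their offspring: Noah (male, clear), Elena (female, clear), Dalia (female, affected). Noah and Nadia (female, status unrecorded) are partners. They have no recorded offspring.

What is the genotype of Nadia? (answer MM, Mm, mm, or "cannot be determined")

cannot be determined

Nadia's phenotype is unrecorded, and no parent or child forces a single allele at both positions; consistent genotype assignments exist with Nadia as MM or Mm or mm.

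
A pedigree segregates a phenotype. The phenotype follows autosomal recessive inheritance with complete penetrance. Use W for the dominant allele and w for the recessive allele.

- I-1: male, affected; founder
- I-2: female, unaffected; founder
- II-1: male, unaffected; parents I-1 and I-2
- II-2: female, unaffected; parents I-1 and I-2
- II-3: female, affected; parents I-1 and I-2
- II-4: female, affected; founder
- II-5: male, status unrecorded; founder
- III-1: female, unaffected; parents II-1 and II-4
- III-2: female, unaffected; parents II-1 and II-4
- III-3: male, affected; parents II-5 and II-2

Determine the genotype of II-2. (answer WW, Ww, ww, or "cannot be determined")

From phenotype alone, II-2 is WW or Ww.
II-2 is unaffected so carries W and received w from I-1 (ww), so II-2 is Ww.

Ww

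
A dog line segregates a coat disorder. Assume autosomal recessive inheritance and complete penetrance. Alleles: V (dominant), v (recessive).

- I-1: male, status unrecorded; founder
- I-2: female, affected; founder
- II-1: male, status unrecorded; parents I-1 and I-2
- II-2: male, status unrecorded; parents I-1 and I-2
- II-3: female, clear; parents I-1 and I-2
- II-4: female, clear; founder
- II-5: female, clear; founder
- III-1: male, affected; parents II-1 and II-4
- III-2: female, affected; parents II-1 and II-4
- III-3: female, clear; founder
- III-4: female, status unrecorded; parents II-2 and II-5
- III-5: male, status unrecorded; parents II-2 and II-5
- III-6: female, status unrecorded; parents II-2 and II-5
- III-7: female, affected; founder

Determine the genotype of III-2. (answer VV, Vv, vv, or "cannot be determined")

vv

III-2 is affected, so III-2 is vv.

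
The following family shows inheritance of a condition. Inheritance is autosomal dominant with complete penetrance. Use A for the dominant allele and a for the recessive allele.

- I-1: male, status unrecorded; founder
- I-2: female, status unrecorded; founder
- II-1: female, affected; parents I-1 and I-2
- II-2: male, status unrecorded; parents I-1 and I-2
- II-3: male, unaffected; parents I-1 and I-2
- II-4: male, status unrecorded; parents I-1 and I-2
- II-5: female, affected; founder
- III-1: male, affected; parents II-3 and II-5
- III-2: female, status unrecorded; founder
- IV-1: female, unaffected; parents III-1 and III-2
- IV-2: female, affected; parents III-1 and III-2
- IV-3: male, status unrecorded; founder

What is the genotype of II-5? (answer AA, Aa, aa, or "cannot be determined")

II-5's phenotype allows AA or Aa, and no parent or child forces a single allele at both positions; consistent genotype assignments exist with II-5 as AA or Aa.

cannot be determined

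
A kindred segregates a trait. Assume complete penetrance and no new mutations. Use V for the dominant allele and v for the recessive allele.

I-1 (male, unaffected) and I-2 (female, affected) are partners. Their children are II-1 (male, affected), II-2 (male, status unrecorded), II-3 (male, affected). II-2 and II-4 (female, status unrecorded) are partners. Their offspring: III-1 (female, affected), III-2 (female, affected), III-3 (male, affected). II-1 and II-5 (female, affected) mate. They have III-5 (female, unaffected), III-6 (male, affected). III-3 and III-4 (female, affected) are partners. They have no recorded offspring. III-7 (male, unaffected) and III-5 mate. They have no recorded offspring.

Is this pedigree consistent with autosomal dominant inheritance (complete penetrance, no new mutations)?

A consistent assignment under autosomal dominant exists: I-1 vv, I-2 VV, II-1 Vv, II-2 Vv, II-3 Vv, II-4 VV, II-5 Vv, III-1 VV, III-2 VV, III-3 VV, III-4 VV, III-5 vv, III-6 VV, III-7 vv.
In this assignment every recorded phenotype matches its genotype and every non-founder's genotype is obtainable from its parents' genotypes, so the pedigree is consistent.

Yes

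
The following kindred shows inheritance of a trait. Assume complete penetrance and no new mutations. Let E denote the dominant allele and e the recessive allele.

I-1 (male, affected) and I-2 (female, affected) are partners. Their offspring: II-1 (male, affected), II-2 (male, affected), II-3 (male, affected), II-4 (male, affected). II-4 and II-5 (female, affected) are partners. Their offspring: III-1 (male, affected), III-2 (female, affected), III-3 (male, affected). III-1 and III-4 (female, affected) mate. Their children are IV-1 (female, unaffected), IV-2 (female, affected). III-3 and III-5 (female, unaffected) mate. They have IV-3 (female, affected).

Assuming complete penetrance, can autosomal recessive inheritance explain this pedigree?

No

Under autosomal recessive, IV-1 (unaffected, female) cannot arise from III-1 (affected) × III-4 (affected).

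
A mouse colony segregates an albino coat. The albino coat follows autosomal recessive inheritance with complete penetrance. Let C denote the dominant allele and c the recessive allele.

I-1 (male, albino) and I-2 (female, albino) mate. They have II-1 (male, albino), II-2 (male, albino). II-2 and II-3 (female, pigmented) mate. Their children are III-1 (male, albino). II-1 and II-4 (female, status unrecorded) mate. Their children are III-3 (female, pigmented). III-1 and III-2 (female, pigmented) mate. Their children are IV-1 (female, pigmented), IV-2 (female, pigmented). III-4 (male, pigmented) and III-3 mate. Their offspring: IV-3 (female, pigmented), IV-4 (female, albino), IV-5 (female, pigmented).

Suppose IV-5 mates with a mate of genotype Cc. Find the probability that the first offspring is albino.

III-4 is pigmented so carries C and passed c to IV-4 (cc), so III-4 is Cc.
III-3 is pigmented so carries C and received c from II-1 (cc), so III-3 is Cc.
IV-5 is a pigmented offspring of III-4 (Cc) × III-3 (Cc), whose cross gives 1/4 CC : 1/2 Cc : 1/4 cc; conditioning on being pigmented, IV-5 is CC with probability 1/3, Cc with probability 2/3.
Summing over parental genotype combinations, P(offspring is albino) = 2/3·1/4 = 1/6.

1/6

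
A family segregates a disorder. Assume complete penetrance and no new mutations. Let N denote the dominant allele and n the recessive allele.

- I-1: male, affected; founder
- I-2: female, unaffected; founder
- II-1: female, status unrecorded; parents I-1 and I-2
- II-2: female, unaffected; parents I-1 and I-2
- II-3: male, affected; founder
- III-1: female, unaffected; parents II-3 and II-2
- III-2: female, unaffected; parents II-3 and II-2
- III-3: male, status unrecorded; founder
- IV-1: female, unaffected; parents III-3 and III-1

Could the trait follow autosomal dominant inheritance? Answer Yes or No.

Yes

A consistent assignment under autosomal dominant exists: I-1 Nn, I-2 nn, II-1 Nn, II-2 nn, II-3 Nn, III-1 nn, III-2 nn, III-3 Nn, IV-1 nn.
In this assignment every recorded phenotype matches its genotype and every non-founder's genotype is obtainable from its parents' genotypes, so the pedigree is consistent.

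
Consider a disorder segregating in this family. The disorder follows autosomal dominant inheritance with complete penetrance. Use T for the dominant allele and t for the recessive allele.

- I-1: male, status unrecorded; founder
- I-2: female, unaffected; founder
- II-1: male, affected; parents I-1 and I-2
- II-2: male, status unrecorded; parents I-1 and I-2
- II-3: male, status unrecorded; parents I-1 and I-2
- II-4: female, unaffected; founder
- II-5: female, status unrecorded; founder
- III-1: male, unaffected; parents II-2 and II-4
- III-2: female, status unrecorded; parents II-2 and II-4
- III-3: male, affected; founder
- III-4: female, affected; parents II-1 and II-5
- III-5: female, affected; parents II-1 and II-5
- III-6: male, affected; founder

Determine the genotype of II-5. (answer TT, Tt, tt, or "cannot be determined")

cannot be determined

II-5's phenotype is unrecorded, and no parent or child forces a single allele at both positions; consistent genotype assignments exist with II-5 as TT or Tt or tt.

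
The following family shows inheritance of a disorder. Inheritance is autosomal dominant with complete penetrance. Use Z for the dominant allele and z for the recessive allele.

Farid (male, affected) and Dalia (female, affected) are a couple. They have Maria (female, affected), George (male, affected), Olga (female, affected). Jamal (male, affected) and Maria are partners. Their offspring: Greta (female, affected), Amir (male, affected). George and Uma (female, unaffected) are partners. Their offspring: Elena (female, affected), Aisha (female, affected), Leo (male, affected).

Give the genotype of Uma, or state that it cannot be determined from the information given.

zz

Uma is unaffected, so Uma is zz.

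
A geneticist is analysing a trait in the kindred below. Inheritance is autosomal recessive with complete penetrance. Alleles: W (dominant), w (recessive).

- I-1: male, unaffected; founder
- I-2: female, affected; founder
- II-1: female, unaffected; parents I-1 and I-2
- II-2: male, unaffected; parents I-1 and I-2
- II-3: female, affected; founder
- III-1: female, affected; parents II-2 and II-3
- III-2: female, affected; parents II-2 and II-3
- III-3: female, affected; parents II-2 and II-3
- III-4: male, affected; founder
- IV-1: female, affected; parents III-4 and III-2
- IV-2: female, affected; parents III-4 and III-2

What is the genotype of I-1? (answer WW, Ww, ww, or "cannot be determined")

cannot be determined

I-1's phenotype allows WW or Ww, and no parent or child forces a single allele at both positions; consistent genotype assignments exist with I-1 as WW or Ww.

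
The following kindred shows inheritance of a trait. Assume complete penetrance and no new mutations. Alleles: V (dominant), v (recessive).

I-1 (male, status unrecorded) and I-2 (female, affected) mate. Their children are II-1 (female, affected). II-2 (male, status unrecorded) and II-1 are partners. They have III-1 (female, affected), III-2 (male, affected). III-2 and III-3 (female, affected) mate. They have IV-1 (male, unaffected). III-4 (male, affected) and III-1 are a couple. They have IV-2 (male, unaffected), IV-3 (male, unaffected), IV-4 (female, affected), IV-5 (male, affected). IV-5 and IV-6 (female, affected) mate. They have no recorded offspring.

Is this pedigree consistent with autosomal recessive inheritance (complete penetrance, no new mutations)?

No

Under autosomal recessive, IV-1 (unaffected, male) cannot arise from III-2 (affected) × III-3 (affected).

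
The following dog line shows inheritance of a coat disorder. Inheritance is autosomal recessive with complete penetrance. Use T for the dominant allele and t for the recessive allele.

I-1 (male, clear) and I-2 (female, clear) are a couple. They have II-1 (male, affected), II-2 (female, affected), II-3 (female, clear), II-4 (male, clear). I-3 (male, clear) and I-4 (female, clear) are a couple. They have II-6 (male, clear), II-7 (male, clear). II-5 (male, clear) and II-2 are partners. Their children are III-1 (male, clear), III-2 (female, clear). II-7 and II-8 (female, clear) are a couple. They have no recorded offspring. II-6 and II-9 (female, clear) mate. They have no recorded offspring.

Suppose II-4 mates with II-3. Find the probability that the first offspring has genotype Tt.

4/9

I-1 is clear so carries T and passed t to II-1 (tt), so I-1 is Tt.
I-2 is clear so carries T and passed t to II-1 (tt), so I-2 is Tt.
II-4 is a clear offspring of I-1 (Tt) × I-2 (Tt), whose cross gives 1/4 TT : 1/2 Tt : 1/4 tt; conditioning on being clear, II-4 is TT with probability 1/3, Tt with probability 2/3.
II-3 is a clear offspring of I-1 (Tt) × I-2 (Tt), whose cross gives 1/4 TT : 1/2 Tt : 1/4 tt; conditioning on being clear, II-3 is TT with probability 1/3, Tt with probability 2/3.
Summing over parental genotype combinations, P(offspring has genotype Tt) = 2/9·1/2 + 2/9·1/2 + 4/9·1/2 = 4/9.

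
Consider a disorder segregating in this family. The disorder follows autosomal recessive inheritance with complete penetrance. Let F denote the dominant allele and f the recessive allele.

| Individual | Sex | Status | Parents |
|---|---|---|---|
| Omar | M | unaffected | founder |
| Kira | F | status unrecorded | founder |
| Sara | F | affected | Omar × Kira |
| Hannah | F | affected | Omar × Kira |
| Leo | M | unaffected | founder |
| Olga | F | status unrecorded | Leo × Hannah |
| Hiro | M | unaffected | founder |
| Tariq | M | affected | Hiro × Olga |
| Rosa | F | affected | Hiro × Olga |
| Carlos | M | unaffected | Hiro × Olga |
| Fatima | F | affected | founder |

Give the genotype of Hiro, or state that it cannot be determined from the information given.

From phenotype alone, Hiro is FF or Ff.
Hiro is unaffected so carries F and passed f to Tariq (ff), so Hiro is Ff.

Ff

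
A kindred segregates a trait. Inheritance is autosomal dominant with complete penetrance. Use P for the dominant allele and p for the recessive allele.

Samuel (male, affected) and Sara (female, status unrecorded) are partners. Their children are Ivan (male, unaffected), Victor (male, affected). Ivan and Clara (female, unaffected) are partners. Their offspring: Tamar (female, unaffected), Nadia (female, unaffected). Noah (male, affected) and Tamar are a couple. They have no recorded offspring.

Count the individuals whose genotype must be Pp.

1

Obligate heterozygotes: Samuel is affected so carries P and passed p to Ivan (pp), so Samuel is Pp.
Every other individual is either homozygous by phenotype or has at least one consistent homozygous assignment, so the count is 1.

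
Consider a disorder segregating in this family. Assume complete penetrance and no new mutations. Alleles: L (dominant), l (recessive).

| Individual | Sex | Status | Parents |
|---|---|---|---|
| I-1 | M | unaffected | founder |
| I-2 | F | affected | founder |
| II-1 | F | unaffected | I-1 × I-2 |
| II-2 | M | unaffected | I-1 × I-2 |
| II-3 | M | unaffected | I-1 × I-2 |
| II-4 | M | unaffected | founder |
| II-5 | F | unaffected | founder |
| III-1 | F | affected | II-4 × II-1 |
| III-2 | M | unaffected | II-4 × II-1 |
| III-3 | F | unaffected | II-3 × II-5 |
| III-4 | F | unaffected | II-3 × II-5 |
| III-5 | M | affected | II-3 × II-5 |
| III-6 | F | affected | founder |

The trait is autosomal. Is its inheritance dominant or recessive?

recessive

II-4 and II-1 are both unaffected yet have an affected child III-1. Under dominance, an affected child requires at least one affected parent, so the trait cannot be dominant.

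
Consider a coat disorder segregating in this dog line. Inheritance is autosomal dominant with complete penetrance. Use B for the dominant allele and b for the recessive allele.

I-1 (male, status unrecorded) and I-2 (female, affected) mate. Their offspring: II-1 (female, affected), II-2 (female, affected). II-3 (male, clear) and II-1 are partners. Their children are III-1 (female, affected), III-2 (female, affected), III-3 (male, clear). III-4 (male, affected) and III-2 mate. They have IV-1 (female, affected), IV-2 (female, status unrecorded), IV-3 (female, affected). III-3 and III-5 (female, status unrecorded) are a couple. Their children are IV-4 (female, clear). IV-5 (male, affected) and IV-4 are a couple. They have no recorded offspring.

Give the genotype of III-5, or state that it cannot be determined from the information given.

III-5's phenotype is unrecorded, and no parent or child forces a single allele at both positions; consistent genotype assignments exist with III-5 as Bb or bb.

cannot be determined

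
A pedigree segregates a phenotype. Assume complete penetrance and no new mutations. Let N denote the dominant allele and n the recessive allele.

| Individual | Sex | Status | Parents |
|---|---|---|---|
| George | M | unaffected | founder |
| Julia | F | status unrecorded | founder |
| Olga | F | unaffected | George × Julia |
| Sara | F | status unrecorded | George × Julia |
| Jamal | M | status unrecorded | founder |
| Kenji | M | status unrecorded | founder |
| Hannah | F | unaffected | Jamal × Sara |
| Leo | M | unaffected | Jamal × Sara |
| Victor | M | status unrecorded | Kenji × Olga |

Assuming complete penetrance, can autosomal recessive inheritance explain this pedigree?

A consistent assignment under autosomal recessive exists: George NN, Julia NN, Olga NN, Sara NN, Jamal NN, Kenji NN, Hannah NN, Leo NN, Victor NN.
In this assignment every recorded phenotype matches its genotype and every non-founder's genotype is obtainable from its parents' genotypes, so the pedigree is consistent.

Yes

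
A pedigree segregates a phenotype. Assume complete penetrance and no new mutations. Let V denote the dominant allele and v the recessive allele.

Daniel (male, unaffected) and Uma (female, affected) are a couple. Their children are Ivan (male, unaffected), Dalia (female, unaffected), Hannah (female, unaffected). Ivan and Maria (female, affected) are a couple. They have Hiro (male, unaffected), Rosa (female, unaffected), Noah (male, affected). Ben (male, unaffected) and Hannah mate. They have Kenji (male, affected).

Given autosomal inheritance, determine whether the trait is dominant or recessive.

Ben and Hannah are both unaffected yet have an affected child Kenji. Under dominance, an affected child requires at least one affected parent, so the trait cannot be dominant.

recessive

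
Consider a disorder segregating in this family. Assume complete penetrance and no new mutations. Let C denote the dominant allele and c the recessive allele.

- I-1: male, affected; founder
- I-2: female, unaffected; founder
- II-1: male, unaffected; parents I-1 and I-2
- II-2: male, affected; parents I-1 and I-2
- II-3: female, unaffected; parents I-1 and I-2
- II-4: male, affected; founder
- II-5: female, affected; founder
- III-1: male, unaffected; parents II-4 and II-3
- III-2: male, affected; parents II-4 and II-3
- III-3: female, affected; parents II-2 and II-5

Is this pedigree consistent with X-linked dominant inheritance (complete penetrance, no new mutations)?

No

Under X-linked dominant, II-2 (affected, male) cannot arise from I-1 (affected) × I-2 (unaffected).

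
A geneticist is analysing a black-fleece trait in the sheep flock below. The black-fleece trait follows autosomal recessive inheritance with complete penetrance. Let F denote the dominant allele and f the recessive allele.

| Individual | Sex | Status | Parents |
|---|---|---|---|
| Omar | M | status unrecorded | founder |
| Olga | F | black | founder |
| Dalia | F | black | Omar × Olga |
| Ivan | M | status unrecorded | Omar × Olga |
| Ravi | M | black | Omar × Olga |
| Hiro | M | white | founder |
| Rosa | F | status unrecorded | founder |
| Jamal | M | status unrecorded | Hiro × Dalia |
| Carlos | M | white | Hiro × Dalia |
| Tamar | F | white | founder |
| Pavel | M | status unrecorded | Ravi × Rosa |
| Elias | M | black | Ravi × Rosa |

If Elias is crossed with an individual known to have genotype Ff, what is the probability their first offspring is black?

Elias is black, so Elias is ff.
The cross gives 1/2 Ff : 1/2 ff, so P(offspring is black) = 1/2.

1/2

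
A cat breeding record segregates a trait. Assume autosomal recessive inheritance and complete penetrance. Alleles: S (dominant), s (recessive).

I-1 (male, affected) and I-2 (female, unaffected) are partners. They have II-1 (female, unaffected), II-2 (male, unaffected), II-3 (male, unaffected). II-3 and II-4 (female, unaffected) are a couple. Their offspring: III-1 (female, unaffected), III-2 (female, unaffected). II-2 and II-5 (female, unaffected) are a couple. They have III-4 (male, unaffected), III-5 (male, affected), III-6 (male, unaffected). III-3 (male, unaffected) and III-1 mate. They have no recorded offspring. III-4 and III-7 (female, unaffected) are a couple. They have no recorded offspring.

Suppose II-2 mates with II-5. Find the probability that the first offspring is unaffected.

II-2 is unaffected so carries S and received s from I-1 (ss), so II-2 is Ss.
II-5 is unaffected so carries S and passed s to III-5 (ss), so II-5 is Ss.
The cross gives 1/4 SS : 1/2 Ss : 1/4 ss, so P(offspring is unaffected) = 3/4.

3/4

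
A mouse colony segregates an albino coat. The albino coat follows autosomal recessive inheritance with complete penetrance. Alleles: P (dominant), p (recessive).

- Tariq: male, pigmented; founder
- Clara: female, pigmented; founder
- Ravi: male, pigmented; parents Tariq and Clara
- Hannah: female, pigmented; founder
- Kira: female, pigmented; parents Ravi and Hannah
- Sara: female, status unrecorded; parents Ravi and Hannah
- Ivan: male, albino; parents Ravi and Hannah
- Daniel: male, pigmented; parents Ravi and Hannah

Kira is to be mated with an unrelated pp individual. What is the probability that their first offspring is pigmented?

Ravi is pigmented so carries P and passed p to Ivan (pp), so Ravi is Pp.
Hannah is pigmented so carries P and passed p to Ivan (pp), so Hannah is Pp.
Kira is a pigmented offspring of Ravi (Pp) × Hannah (Pp), whose cross gives 1/4 PP : 1/2 Pp : 1/4 pp; conditioning on being pigmented, Kira is PP with probability 1/3, Pp with probability 2/3.
Summing over parental genotype combinations, P(offspring is pigmented) = 1/3·1 + 2/3·1/2 = 2/3.

2/3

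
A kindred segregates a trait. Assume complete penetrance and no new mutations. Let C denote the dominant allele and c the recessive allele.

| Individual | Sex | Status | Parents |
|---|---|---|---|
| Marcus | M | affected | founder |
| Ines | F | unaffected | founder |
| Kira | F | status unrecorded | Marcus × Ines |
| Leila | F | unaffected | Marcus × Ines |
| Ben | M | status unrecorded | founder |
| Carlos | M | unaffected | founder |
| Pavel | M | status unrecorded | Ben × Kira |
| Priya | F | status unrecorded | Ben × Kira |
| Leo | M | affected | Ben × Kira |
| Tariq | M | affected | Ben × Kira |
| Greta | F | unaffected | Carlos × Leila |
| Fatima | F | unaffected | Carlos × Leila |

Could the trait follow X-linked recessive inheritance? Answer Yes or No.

Yes

A consistent assignment under X-linked recessive exists: Marcus X^c Y, Ines X^C X^C, Kira X^C X^c, Leila X^C X^c, Ben X^C Y, Carlos X^C Y, Pavel X^C Y, Priya X^C X^C, Leo X^c Y, Tariq X^c Y, Greta X^C X^C, Fatima X^C X^C.
In this assignment every recorded phenotype matches its genotype and every non-founder's genotype is obtainable from its parents' genotypes, so the pedigree is consistent.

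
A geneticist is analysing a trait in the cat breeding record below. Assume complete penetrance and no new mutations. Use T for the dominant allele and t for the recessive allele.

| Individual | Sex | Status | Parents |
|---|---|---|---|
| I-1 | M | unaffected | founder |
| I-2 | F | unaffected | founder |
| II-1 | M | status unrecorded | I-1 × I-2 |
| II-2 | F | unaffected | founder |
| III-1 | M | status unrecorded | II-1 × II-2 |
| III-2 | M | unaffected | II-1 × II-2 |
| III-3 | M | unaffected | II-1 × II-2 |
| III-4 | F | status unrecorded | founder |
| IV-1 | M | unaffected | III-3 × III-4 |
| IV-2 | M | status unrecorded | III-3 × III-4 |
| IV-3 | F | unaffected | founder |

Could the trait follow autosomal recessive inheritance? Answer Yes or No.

A consistent assignment under autosomal recessive exists: I-1 TT, I-2 TT, II-1 TT, II-2 TT, III-1 TT, III-2 TT, III-3 TT, III-4 TT, IV-1 TT, IV-2 TT, IV-3 TT.
In this assignment every recorded phenotype matches its genotype and every non-founder's genotype is obtainable from its parents' genotypes, so the pedigree is consistent.

Yes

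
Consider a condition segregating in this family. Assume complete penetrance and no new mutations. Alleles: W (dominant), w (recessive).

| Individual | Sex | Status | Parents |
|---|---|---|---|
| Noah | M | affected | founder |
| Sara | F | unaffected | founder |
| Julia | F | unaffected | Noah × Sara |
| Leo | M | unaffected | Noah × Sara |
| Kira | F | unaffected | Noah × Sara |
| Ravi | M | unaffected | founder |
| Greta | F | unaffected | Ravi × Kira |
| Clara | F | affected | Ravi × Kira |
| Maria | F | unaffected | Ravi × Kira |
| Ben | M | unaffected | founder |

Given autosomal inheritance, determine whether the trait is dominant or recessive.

Ravi and Kira are both unaffected yet have an affected child Clara. Under dominance, an affected child requires at least one affected parent, so the trait cannot be dominant.

recessive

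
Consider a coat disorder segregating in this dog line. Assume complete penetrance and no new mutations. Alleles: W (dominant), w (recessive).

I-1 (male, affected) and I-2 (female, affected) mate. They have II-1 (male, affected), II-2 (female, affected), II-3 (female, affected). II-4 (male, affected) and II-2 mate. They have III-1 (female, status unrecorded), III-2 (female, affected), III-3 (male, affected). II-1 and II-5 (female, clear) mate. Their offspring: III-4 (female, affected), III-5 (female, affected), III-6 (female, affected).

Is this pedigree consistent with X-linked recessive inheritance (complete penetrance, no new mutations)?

A consistent assignment under X-linked recessive exists: I-1 X^w Y, I-2 X^w X^w, II-1 X^w Y, II-2 X^w X^w, II-3 X^w X^w, II-4 X^w Y, II-5 X^W X^w, III-1 X^w X^w, III-2 X^w X^w, III-3 X^w Y, III-4 X^w X^w, III-5 X^w X^w, III-6 X^w X^w.
In this assignment every recorded phenotype matches its genotype and every non-founder's genotype is obtainable from its parents' genotypes, so the pedigree is consistent.

Yes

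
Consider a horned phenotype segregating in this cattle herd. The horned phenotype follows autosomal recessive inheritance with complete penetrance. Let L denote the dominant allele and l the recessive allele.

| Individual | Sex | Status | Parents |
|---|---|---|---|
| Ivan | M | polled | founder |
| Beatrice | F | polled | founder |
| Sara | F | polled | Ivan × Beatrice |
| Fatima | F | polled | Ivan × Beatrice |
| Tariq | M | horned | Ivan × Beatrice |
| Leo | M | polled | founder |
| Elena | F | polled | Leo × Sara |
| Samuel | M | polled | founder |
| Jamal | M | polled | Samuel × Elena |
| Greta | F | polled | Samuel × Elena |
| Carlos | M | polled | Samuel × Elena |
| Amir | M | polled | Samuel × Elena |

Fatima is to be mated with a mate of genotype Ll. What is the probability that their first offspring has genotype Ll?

1/2

Ivan is polled so carries L and passed l to Tariq (ll), so Ivan is Ll.
Beatrice is polled so carries L and passed l to Tariq (ll), so Beatrice is Ll.
Fatima is a polled offspring of Ivan (Ll) × Beatrice (Ll), whose cross gives 1/4 LL : 1/2 Ll : 1/4 ll; conditioning on being polled, Fatima is LL with probability 1/3, Ll with probability 2/3.
Summing over parental genotype combinations, P(offspring has genotype Ll) = 1/3·1/2 + 2/3·1/2 = 1/2.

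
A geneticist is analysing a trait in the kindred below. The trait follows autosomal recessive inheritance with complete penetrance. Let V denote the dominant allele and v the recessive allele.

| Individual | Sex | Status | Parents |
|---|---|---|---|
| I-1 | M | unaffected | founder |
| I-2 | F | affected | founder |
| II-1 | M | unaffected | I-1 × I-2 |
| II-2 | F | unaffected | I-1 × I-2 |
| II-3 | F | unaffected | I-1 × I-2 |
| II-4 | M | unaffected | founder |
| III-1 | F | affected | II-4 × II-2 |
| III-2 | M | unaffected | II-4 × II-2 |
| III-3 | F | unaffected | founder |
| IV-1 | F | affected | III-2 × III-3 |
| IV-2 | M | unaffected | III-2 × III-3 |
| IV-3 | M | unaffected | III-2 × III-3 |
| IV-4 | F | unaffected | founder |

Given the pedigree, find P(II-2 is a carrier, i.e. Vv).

II-2 is unaffected so carries V and received v from I-2 (vv), so II-2 is Vv, giving P(Vv) = 1.

1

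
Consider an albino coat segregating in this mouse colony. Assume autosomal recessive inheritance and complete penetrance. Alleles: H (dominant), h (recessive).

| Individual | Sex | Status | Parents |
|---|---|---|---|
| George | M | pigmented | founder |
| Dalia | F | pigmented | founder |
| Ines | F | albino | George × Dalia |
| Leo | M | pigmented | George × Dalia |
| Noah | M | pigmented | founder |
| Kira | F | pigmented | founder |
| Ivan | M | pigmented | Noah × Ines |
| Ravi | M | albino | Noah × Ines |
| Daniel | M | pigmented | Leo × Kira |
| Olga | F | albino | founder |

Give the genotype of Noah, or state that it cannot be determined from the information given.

Hh

From phenotype alone, Noah is HH or Hh.
Noah is pigmented so carries H and passed h to Ravi (hh), so Noah is Hh.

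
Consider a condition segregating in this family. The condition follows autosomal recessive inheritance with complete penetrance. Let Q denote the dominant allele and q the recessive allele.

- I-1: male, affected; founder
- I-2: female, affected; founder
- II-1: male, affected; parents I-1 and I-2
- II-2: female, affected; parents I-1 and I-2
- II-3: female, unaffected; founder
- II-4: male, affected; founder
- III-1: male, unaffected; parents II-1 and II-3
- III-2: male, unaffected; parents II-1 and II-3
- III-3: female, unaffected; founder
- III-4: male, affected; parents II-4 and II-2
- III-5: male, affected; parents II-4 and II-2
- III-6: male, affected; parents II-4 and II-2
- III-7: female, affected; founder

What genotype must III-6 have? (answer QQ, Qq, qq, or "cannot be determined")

III-6 is affected, so III-6 is qq.

qq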